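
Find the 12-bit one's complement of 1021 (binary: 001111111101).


Original: 001111111101
Invert all bits:
  bit 0: 0 → 1
  bit 1: 0 → 1
  bit 2: 1 → 0
  bit 3: 1 → 0
  bit 4: 1 → 0
  bit 5: 1 → 0
  bit 6: 1 → 0
  bit 7: 1 → 0
  bit 8: 1 → 0
  bit 9: 1 → 0
  bit 10: 0 → 1
  bit 11: 1 → 0
= 110000000010


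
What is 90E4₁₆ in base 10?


Positional values:
Position 0: 4 × 16^0 = 4 × 1 = 4
Position 1: E × 16^1 = 14 × 16 = 224
Position 2: 0 × 16^2 = 0 × 256 = 0
Position 3: 9 × 16^3 = 9 × 4096 = 36864
Sum = 4 + 224 + 0 + 36864
= 37092


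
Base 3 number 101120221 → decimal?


Positional values (base 3):
  1 × 3^0 = 1 × 1 = 1
  2 × 3^1 = 2 × 3 = 6
  2 × 3^2 = 2 × 9 = 18
  0 × 3^3 = 0 × 27 = 0
  2 × 3^4 = 2 × 81 = 162
  1 × 3^5 = 1 × 243 = 243
  1 × 3^6 = 1 × 729 = 729
  0 × 3^7 = 0 × 2187 = 0
  1 × 3^8 = 1 × 6561 = 6561
Sum = 1 + 6 + 18 + 0 + 162 + 243 + 729 + 0 + 6561
= 7720


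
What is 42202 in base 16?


Divide by 16 repeatedly:
42202 ÷ 16 = 2637 remainder 10 (A)
2637 ÷ 16 = 164 remainder 13 (D)
164 ÷ 16 = 10 remainder 4 (4)
10 ÷ 16 = 0 remainder 10 (A)
Reading remainders bottom-up:
= 0xA4DA


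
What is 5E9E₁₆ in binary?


Each hex digit → 4 binary bits:
  5 = 0101
  E = 1110
  9 = 1001
  E = 1110
Concatenate: 0101 1110 1001 1110
= 0101111010011110


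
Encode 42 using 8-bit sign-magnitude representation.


Sign bit: 0 (positive)
Magnitude: 42 = 0101010
= 00101010


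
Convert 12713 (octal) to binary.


Each octal digit → 3 binary bits:
  1 = 001
  2 = 010
  7 = 111
  1 = 001
  3 = 011
Concatenate: 001 010 111 001 011
= 001010111001011


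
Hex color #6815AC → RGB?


Hex: #6815AC
R = 68₁₆ = 104
G = 15₁₆ = 21
B = AC₁₆ = 172
= RGB(104, 21, 172)


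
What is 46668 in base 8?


Divide by 8 repeatedly:
46668 ÷ 8 = 5833 remainder 4
5833 ÷ 8 = 729 remainder 1
729 ÷ 8 = 91 remainder 1
91 ÷ 8 = 11 remainder 3
11 ÷ 8 = 1 remainder 3
1 ÷ 8 = 0 remainder 1
Reading remainders bottom-up:
= 0o133114


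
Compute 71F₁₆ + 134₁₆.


Align and add column by column (LSB to MSB, each column mod 16 with carry):
  071F
+ 0134
  ----
  col 0: F(15) + 4(4) + 0 (carry in) = 19 → 3(3), carry out 1
  col 1: 1(1) + 3(3) + 1 (carry in) = 5 → 5(5), carry out 0
  col 2: 7(7) + 1(1) + 0 (carry in) = 8 → 8(8), carry out 0
  col 3: 0(0) + 0(0) + 0 (carry in) = 0 → 0(0), carry out 0
Reading digits MSB→LSB: 0853
Strip leading zeros: 853
= 0x853


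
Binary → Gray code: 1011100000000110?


Binary: 1011100000000110
Gray code: G = B XOR (B >> 1)
B >> 1 = 0101110000000011
1011100000000110 XOR 0101110000000011:
  1 XOR 0 = 1
  0 XOR 1 = 1
  1 XOR 0 = 1
  1 XOR 1 = 0
  1 XOR 1 = 0
  0 XOR 1 = 1
  0 XOR 0 = 0
  0 XOR 0 = 0
  0 XOR 0 = 0
  0 XOR 0 = 0
  0 XOR 0 = 0
  0 XOR 0 = 0
  0 XOR 0 = 0
  1 XOR 0 = 1
  1 XOR 1 = 0
  0 XOR 1 = 1
= 1110010000000101


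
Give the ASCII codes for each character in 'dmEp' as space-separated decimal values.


String: 'dmEp'  (4 characters)
Per-character ASCII lookup:
  'd': lowercase starts at 97: 'd' = 97 + 3 = 100
  'm': lowercase starts at 97: 'm' = 97 + 12 = 109
  'E': uppercase starts at 65: 'E' = 65 + 4 = 69
  'p': lowercase starts at 97: 'p' = 97 + 15 = 112
= 100 109 69 112


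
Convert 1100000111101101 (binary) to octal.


Group into 3-bit groups: 001100000111101101
  001 = 1
  100 = 4
  000 = 0
  111 = 7
  101 = 5
  101 = 5
= 0o140755


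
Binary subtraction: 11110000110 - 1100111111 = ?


Align and subtract column by column (LSB to MSB, borrowing when needed):
  11110000110
- 01100111111
  -----------
  col 0: (0 - 0 borrow-in) - 1 → borrow from next column: (0+2) - 1 = 1, borrow out 1
  col 1: (1 - 1 borrow-in) - 1 → borrow from next column: (0+2) - 1 = 1, borrow out 1
  col 2: (1 - 1 borrow-in) - 1 → borrow from next column: (0+2) - 1 = 1, borrow out 1
  col 3: (0 - 1 borrow-in) - 1 → borrow from next column: (-1+2) - 1 = 0, borrow out 1
  col 4: (0 - 1 borrow-in) - 1 → borrow from next column: (-1+2) - 1 = 0, borrow out 1
  col 5: (0 - 1 borrow-in) - 1 → borrow from next column: (-1+2) - 1 = 0, borrow out 1
  col 6: (0 - 1 borrow-in) - 0 → borrow from next column: (-1+2) - 0 = 1, borrow out 1
  col 7: (1 - 1 borrow-in) - 0 → 0 - 0 = 0, borrow out 0
  col 8: (1 - 0 borrow-in) - 1 → 1 - 1 = 0, borrow out 0
  col 9: (1 - 0 borrow-in) - 1 → 1 - 1 = 0, borrow out 0
  col 10: (1 - 0 borrow-in) - 0 → 1 - 0 = 1, borrow out 0
Reading bits MSB→LSB: 10001000111
Strip leading zeros: 10001000111
= 10001000111


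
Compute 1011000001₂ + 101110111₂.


Align and add column by column (LSB to MSB, carry propagating):
  01011000001
+ 00101110111
  -----------
  col 0: 1 + 1 + 0 (carry in) = 2 → bit 0, carry out 1
  col 1: 0 + 1 + 1 (carry in) = 2 → bit 0, carry out 1
  col 2: 0 + 1 + 1 (carry in) = 2 → bit 0, carry out 1
  col 3: 0 + 0 + 1 (carry in) = 1 → bit 1, carry out 0
  col 4: 0 + 1 + 0 (carry in) = 1 → bit 1, carry out 0
  col 5: 0 + 1 + 0 (carry in) = 1 → bit 1, carry out 0
  col 6: 1 + 1 + 0 (carry in) = 2 → bit 0, carry out 1
  col 7: 1 + 0 + 1 (carry in) = 2 → bit 0, carry out 1
  col 8: 0 + 1 + 1 (carry in) = 2 → bit 0, carry out 1
  col 9: 1 + 0 + 1 (carry in) = 2 → bit 0, carry out 1
  col 10: 0 + 0 + 1 (carry in) = 1 → bit 1, carry out 0
Reading bits MSB→LSB: 10000111000
Strip leading zeros: 10000111000
= 10000111000


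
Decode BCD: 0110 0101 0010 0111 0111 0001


Each 4-bit group → digit:
  0110 → 6
  0101 → 5
  0010 → 2
  0111 → 7
  0111 → 7
  0001 → 1
= 652771


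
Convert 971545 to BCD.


Each digit → 4-bit binary:
  9 → 1001
  7 → 0111
  1 → 0001
  5 → 0101
  4 → 0100
  5 → 0101
= 1001 0111 0001 0101 0100 0101


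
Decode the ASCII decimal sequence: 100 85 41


Codes (decimal): 100 85 41
Per-code ASCII lookup:
  100  (range 97-122: lowercase, 100 - 97 = 3) → 'd'
  85  (range 65-90: uppercase, 85 - 65 = 20) → 'U'
  41  (special character) → ')'
= 'dU)'


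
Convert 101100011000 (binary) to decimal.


Positional values:
Bit 3: 1 × 2^3 = 8
Bit 4: 1 × 2^4 = 16
Bit 8: 1 × 2^8 = 256
Bit 9: 1 × 2^9 = 512
Bit 11: 1 × 2^11 = 2048
Sum = 8 + 16 + 256 + 512 + 2048
= 2840


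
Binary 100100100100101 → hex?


Group into 4-bit nibbles: 0100100100100101
  0100 = 4
  1001 = 9
  0010 = 2
  0101 = 5
= 0x4925


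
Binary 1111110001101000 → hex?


Group into 4-bit nibbles: 1111110001101000
  1111 = F
  1100 = C
  0110 = 6
  1000 = 8
= 0xFC68


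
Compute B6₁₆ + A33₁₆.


Align and add column by column (LSB to MSB, each column mod 16 with carry):
  00B6
+ 0A33
  ----
  col 0: 6(6) + 3(3) + 0 (carry in) = 9 → 9(9), carry out 0
  col 1: B(11) + 3(3) + 0 (carry in) = 14 → E(14), carry out 0
  col 2: 0(0) + A(10) + 0 (carry in) = 10 → A(10), carry out 0
  col 3: 0(0) + 0(0) + 0 (carry in) = 0 → 0(0), carry out 0
Reading digits MSB→LSB: 0AE9
Strip leading zeros: AE9
= 0xAE9


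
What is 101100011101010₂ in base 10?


Positional values:
Bit 1: 1 × 2^1 = 2
Bit 3: 1 × 2^3 = 8
Bit 5: 1 × 2^5 = 32
Bit 6: 1 × 2^6 = 64
Bit 7: 1 × 2^7 = 128
Bit 11: 1 × 2^11 = 2048
Bit 12: 1 × 2^12 = 4096
Bit 14: 1 × 2^14 = 16384
Sum = 2 + 8 + 32 + 64 + 128 + 2048 + 4096 + 16384
= 22762


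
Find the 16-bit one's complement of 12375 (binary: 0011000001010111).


Original: 0011000001010111
Invert all bits:
  bit 0: 0 → 1
  bit 1: 0 → 1
  bit 2: 1 → 0
  bit 3: 1 → 0
  bit 4: 0 → 1
  bit 5: 0 → 1
  bit 6: 0 → 1
  bit 7: 0 → 1
  bit 8: 0 → 1
  bit 9: 1 → 0
  bit 10: 0 → 1
  bit 11: 1 → 0
  bit 12: 0 → 1
  bit 13: 1 → 0
  bit 14: 1 → 0
  bit 15: 1 → 0
= 1100111110101000


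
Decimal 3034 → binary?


Divide by 2 repeatedly:
3034 ÷ 2 = 1517 remainder 0
1517 ÷ 2 = 758 remainder 1
758 ÷ 2 = 379 remainder 0
379 ÷ 2 = 189 remainder 1
189 ÷ 2 = 94 remainder 1
94 ÷ 2 = 47 remainder 0
47 ÷ 2 = 23 remainder 1
23 ÷ 2 = 11 remainder 1
11 ÷ 2 = 5 remainder 1
5 ÷ 2 = 2 remainder 1
2 ÷ 2 = 1 remainder 0
1 ÷ 2 = 0 remainder 1
Reading remainders bottom-up:
= 101111011010


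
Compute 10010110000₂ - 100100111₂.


Align and subtract column by column (LSB to MSB, borrowing when needed):
  10010110000
- 00100100111
  -----------
  col 0: (0 - 0 borrow-in) - 1 → borrow from next column: (0+2) - 1 = 1, borrow out 1
  col 1: (0 - 1 borrow-in) - 1 → borrow from next column: (-1+2) - 1 = 0, borrow out 1
  col 2: (0 - 1 borrow-in) - 1 → borrow from next column: (-1+2) - 1 = 0, borrow out 1
  col 3: (0 - 1 borrow-in) - 0 → borrow from next column: (-1+2) - 0 = 1, borrow out 1
  col 4: (1 - 1 borrow-in) - 0 → 0 - 0 = 0, borrow out 0
  col 5: (1 - 0 borrow-in) - 1 → 1 - 1 = 0, borrow out 0
  col 6: (0 - 0 borrow-in) - 0 → 0 - 0 = 0, borrow out 0
  col 7: (1 - 0 borrow-in) - 0 → 1 - 0 = 1, borrow out 0
  col 8: (0 - 0 borrow-in) - 1 → borrow from next column: (0+2) - 1 = 1, borrow out 1
  col 9: (0 - 1 borrow-in) - 0 → borrow from next column: (-1+2) - 0 = 1, borrow out 1
  col 10: (1 - 1 borrow-in) - 0 → 0 - 0 = 0, borrow out 0
Reading bits MSB→LSB: 01110001001
Strip leading zeros: 1110001001
= 1110001001


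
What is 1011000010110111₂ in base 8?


Group into 3-bit groups: 001011000010110111
  001 = 1
  011 = 3
  000 = 0
  010 = 2
  110 = 6
  111 = 7
= 0o130267


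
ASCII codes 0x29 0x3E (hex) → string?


Codes (hex): 0x29 0x3E
Per-code ASCII lookup:
  0x29 = 41  (special character) → ')'
  0x3E = 62  (special character) → '>'
= ')>'


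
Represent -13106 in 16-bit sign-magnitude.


Sign bit: 1 (negative)
Magnitude: 13106 = 011001100110010
= 1011001100110010


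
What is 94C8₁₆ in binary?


Each hex digit → 4 binary bits:
  9 = 1001
  4 = 0100
  C = 1100
  8 = 1000
Concatenate: 1001 0100 1100 1000
= 1001010011001000


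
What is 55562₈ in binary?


Each octal digit → 3 binary bits:
  5 = 101
  5 = 101
  5 = 101
  6 = 110
  2 = 010
Concatenate: 101 101 101 110 010
= 101101101110010


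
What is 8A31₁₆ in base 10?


Positional values:
Position 0: 1 × 16^0 = 1 × 1 = 1
Position 1: 3 × 16^1 = 3 × 16 = 48
Position 2: A × 16^2 = 10 × 256 = 2560
Position 3: 8 × 16^3 = 8 × 4096 = 32768
Sum = 1 + 48 + 2560 + 32768
= 35377


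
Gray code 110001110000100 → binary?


Gray code: 110001110000100
MSB stays the same: 1
Each subsequent bit = prev_binary XOR current_gray:
  B[1] = 1 XOR 1 = 0
  B[2] = 0 XOR 0 = 0
  B[3] = 0 XOR 0 = 0
  B[4] = 0 XOR 0 = 0
  B[5] = 0 XOR 1 = 1
  B[6] = 1 XOR 1 = 0
  B[7] = 0 XOR 1 = 1
  B[8] = 1 XOR 0 = 1
  B[9] = 1 XOR 0 = 1
  B[10] = 1 XOR 0 = 1
  B[11] = 1 XOR 0 = 1
  B[12] = 1 XOR 1 = 0
  B[13] = 0 XOR 0 = 0
  B[14] = 0 XOR 0 = 0
= 100001011111000 (17144 decimal)


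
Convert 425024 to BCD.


Each digit → 4-bit binary:
  4 → 0100
  2 → 0010
  5 → 0101
  0 → 0000
  2 → 0010
  4 → 0100
= 0100 0010 0101 0000 0010 0100


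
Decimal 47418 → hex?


Divide by 16 repeatedly:
47418 ÷ 16 = 2963 remainder 10 (A)
2963 ÷ 16 = 185 remainder 3 (3)
185 ÷ 16 = 11 remainder 9 (9)
11 ÷ 16 = 0 remainder 11 (B)
Reading remainders bottom-up:
= 0xB93A


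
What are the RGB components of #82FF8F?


Hex: #82FF8F
R = 82₁₆ = 130
G = FF₁₆ = 255
B = 8F₁₆ = 143
= RGB(130, 255, 143)


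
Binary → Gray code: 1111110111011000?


Binary: 1111110111011000
Gray code: G = B XOR (B >> 1)
B >> 1 = 0111111011101100
1111110111011000 XOR 0111111011101100:
  1 XOR 0 = 1
  1 XOR 1 = 0
  1 XOR 1 = 0
  1 XOR 1 = 0
  1 XOR 1 = 0
  1 XOR 1 = 0
  0 XOR 1 = 1
  1 XOR 0 = 1
  1 XOR 1 = 0
  1 XOR 1 = 0
  0 XOR 1 = 1
  1 XOR 0 = 1
  1 XOR 1 = 0
  0 XOR 1 = 1
  0 XOR 0 = 0
  0 XOR 0 = 0
= 1000001100110100


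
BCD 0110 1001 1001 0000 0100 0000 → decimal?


Each 4-bit group → digit:
  0110 → 6
  1001 → 9
  1001 → 9
  0000 → 0
  0100 → 4
  0000 → 0
= 699040


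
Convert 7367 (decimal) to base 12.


Divide by 12 repeatedly:
7367 ÷ 12 = 613 remainder 11
613 ÷ 12 = 51 remainder 1
51 ÷ 12 = 4 remainder 3
4 ÷ 12 = 0 remainder 4
Reading remainders bottom-up:
= 431B


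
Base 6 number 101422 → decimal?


Positional values (base 6):
  2 × 6^0 = 2 × 1 = 2
  2 × 6^1 = 2 × 6 = 12
  4 × 6^2 = 4 × 36 = 144
  1 × 6^3 = 1 × 216 = 216
  0 × 6^4 = 0 × 1296 = 0
  1 × 6^5 = 1 × 7776 = 7776
Sum = 2 + 12 + 144 + 216 + 0 + 7776
= 8150


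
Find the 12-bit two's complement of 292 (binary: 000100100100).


Original: 000100100100
Step 1 - Invert all bits: 111011011011
Step 2 - Add 1: 111011011011 + 1
= 111011011100 (represents -292)


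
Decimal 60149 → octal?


Divide by 8 repeatedly:
60149 ÷ 8 = 7518 remainder 5
7518 ÷ 8 = 939 remainder 6
939 ÷ 8 = 117 remainder 3
117 ÷ 8 = 14 remainder 5
14 ÷ 8 = 1 remainder 6
1 ÷ 8 = 0 remainder 1
Reading remainders bottom-up:
= 0o165365


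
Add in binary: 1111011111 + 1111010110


Align and add column by column (LSB to MSB, carry propagating):
  01111011111
+ 01111010110
  -----------
  col 0: 1 + 0 + 0 (carry in) = 1 → bit 1, carry out 0
  col 1: 1 + 1 + 0 (carry in) = 2 → bit 0, carry out 1
  col 2: 1 + 1 + 1 (carry in) = 3 → bit 1, carry out 1
  col 3: 1 + 0 + 1 (carry in) = 2 → bit 0, carry out 1
  col 4: 1 + 1 + 1 (carry in) = 3 → bit 1, carry out 1
  col 5: 0 + 0 + 1 (carry in) = 1 → bit 1, carry out 0
  col 6: 1 + 1 + 0 (carry in) = 2 → bit 0, carry out 1
  col 7: 1 + 1 + 1 (carry in) = 3 → bit 1, carry out 1
  col 8: 1 + 1 + 1 (carry in) = 3 → bit 1, carry out 1
  col 9: 1 + 1 + 1 (carry in) = 3 → bit 1, carry out 1
  col 10: 0 + 0 + 1 (carry in) = 1 → bit 1, carry out 0
Reading bits MSB→LSB: 11110110101
Strip leading zeros: 11110110101
= 11110110101


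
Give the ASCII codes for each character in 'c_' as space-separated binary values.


String: 'c_'  (2 characters)
Per-character ASCII lookup:
  'c': lowercase starts at 97: 'c' = 97 + 2 = 99 → 1100011
  '_': special character: '_' = 95 → 1011111
= 1100011 1011111


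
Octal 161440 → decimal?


Positional values:
Position 0: 0 × 8^0 = 0
Position 1: 4 × 8^1 = 32
Position 2: 4 × 8^2 = 256
Position 3: 1 × 8^3 = 512
Position 4: 6 × 8^4 = 24576
Position 5: 1 × 8^5 = 32768
Sum = 0 + 32 + 256 + 512 + 24576 + 32768
= 58144


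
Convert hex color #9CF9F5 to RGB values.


Hex: #9CF9F5
R = 9C₁₆ = 156
G = F9₁₆ = 249
B = F5₁₆ = 245
= RGB(156, 249, 245)


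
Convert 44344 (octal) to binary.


Each octal digit → 3 binary bits:
  4 = 100
  4 = 100
  3 = 011
  4 = 100
  4 = 100
Concatenate: 100 100 011 100 100
= 100100011100100


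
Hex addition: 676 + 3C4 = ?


Align and add column by column (LSB to MSB, each column mod 16 with carry):
  0676
+ 03C4
  ----
  col 0: 6(6) + 4(4) + 0 (carry in) = 10 → A(10), carry out 0
  col 1: 7(7) + C(12) + 0 (carry in) = 19 → 3(3), carry out 1
  col 2: 6(6) + 3(3) + 1 (carry in) = 10 → A(10), carry out 0
  col 3: 0(0) + 0(0) + 0 (carry in) = 0 → 0(0), carry out 0
Reading digits MSB→LSB: 0A3A
Strip leading zeros: A3A
= 0xA3A


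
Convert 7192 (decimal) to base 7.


Divide by 7 repeatedly:
7192 ÷ 7 = 1027 remainder 3
1027 ÷ 7 = 146 remainder 5
146 ÷ 7 = 20 remainder 6
20 ÷ 7 = 2 remainder 6
2 ÷ 7 = 0 remainder 2
Reading remainders bottom-up:
= 26653


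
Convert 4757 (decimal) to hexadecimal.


Divide by 16 repeatedly:
4757 ÷ 16 = 297 remainder 5 (5)
297 ÷ 16 = 18 remainder 9 (9)
18 ÷ 16 = 1 remainder 2 (2)
1 ÷ 16 = 0 remainder 1 (1)
Reading remainders bottom-up:
= 0x1295


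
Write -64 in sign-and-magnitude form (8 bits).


Sign bit: 1 (negative)
Magnitude: 64 = 1000000
= 11000000


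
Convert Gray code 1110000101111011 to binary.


Gray code: 1110000101111011
MSB stays the same: 1
Each subsequent bit = prev_binary XOR current_gray:
  B[1] = 1 XOR 1 = 0
  B[2] = 0 XOR 1 = 1
  B[3] = 1 XOR 0 = 1
  B[4] = 1 XOR 0 = 1
  B[5] = 1 XOR 0 = 1
  B[6] = 1 XOR 0 = 1
  B[7] = 1 XOR 1 = 0
  B[8] = 0 XOR 0 = 0
  B[9] = 0 XOR 1 = 1
  B[10] = 1 XOR 1 = 0
  B[11] = 0 XOR 1 = 1
  B[12] = 1 XOR 1 = 0
  B[13] = 0 XOR 0 = 0
  B[14] = 0 XOR 1 = 1
  B[15] = 1 XOR 1 = 0
= 1011111001010010 (48722 decimal)


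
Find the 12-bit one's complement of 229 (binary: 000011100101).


Original: 000011100101
Invert all bits:
  bit 0: 0 → 1
  bit 1: 0 → 1
  bit 2: 0 → 1
  bit 3: 0 → 1
  bit 4: 1 → 0
  bit 5: 1 → 0
  bit 6: 1 → 0
  bit 7: 0 → 1
  bit 8: 0 → 1
  bit 9: 1 → 0
  bit 10: 0 → 1
  bit 11: 1 → 0
= 111100011010


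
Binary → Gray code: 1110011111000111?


Binary: 1110011111000111
Gray code: G = B XOR (B >> 1)
B >> 1 = 0111001111100011
1110011111000111 XOR 0111001111100011:
  1 XOR 0 = 1
  1 XOR 1 = 0
  1 XOR 1 = 0
  0 XOR 1 = 1
  0 XOR 0 = 0
  1 XOR 0 = 1
  1 XOR 1 = 0
  1 XOR 1 = 0
  1 XOR 1 = 0
  1 XOR 1 = 0
  0 XOR 1 = 1
  0 XOR 0 = 0
  0 XOR 0 = 0
  1 XOR 0 = 1
  1 XOR 1 = 0
  1 XOR 1 = 0
= 1001010000100100


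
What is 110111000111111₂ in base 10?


Positional values:
Bit 0: 1 × 2^0 = 1
Bit 1: 1 × 2^1 = 2
Bit 2: 1 × 2^2 = 4
Bit 3: 1 × 2^3 = 8
Bit 4: 1 × 2^4 = 16
Bit 5: 1 × 2^5 = 32
Bit 9: 1 × 2^9 = 512
Bit 10: 1 × 2^10 = 1024
Bit 11: 1 × 2^11 = 2048
Bit 13: 1 × 2^13 = 8192
Bit 14: 1 × 2^14 = 16384
Sum = 1 + 2 + 4 + 8 + 16 + 32 + 512 + 1024 + 2048 + 8192 + 16384
= 28223


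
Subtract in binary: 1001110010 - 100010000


Align and subtract column by column (LSB to MSB, borrowing when needed):
  1001110010
- 0100010000
  ----------
  col 0: (0 - 0 borrow-in) - 0 → 0 - 0 = 0, borrow out 0
  col 1: (1 - 0 borrow-in) - 0 → 1 - 0 = 1, borrow out 0
  col 2: (0 - 0 borrow-in) - 0 → 0 - 0 = 0, borrow out 0
  col 3: (0 - 0 borrow-in) - 0 → 0 - 0 = 0, borrow out 0
  col 4: (1 - 0 borrow-in) - 1 → 1 - 1 = 0, borrow out 0
  col 5: (1 - 0 borrow-in) - 0 → 1 - 0 = 1, borrow out 0
  col 6: (1 - 0 borrow-in) - 0 → 1 - 0 = 1, borrow out 0
  col 7: (0 - 0 borrow-in) - 0 → 0 - 0 = 0, borrow out 0
  col 8: (0 - 0 borrow-in) - 1 → borrow from next column: (0+2) - 1 = 1, borrow out 1
  col 9: (1 - 1 borrow-in) - 0 → 0 - 0 = 0, borrow out 0
Reading bits MSB→LSB: 0101100010
Strip leading zeros: 101100010
= 101100010


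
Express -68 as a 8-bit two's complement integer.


Original: 01000100
Step 1 - Invert all bits: 10111011
Step 2 - Add 1: 10111011 + 1
= 10111100 (represents -68)


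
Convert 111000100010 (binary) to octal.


Group into 3-bit groups: 111000100010
  111 = 7
  000 = 0
  100 = 4
  010 = 2
= 0o7042


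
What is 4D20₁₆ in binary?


Each hex digit → 4 binary bits:
  4 = 0100
  D = 1101
  2 = 0010
  0 = 0000
Concatenate: 0100 1101 0010 0000
= 0100110100100000


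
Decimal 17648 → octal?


Divide by 8 repeatedly:
17648 ÷ 8 = 2206 remainder 0
2206 ÷ 8 = 275 remainder 6
275 ÷ 8 = 34 remainder 3
34 ÷ 8 = 4 remainder 2
4 ÷ 8 = 0 remainder 4
Reading remainders bottom-up:
= 0o42360


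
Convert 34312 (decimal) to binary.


Divide by 2 repeatedly:
34312 ÷ 2 = 17156 remainder 0
17156 ÷ 2 = 8578 remainder 0
8578 ÷ 2 = 4289 remainder 0
4289 ÷ 2 = 2144 remainder 1
2144 ÷ 2 = 1072 remainder 0
1072 ÷ 2 = 536 remainder 0
536 ÷ 2 = 268 remainder 0
268 ÷ 2 = 134 remainder 0
134 ÷ 2 = 67 remainder 0
67 ÷ 2 = 33 remainder 1
33 ÷ 2 = 16 remainder 1
16 ÷ 2 = 8 remainder 0
8 ÷ 2 = 4 remainder 0
4 ÷ 2 = 2 remainder 0
2 ÷ 2 = 1 remainder 0
1 ÷ 2 = 0 remainder 1
Reading remainders bottom-up:
= 1000011000001000


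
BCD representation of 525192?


Each digit → 4-bit binary:
  5 → 0101
  2 → 0010
  5 → 0101
  1 → 0001
  9 → 1001
  2 → 0010
= 0101 0010 0101 0001 1001 0010


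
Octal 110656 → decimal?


Positional values:
Position 0: 6 × 8^0 = 6
Position 1: 5 × 8^1 = 40
Position 2: 6 × 8^2 = 384
Position 3: 0 × 8^3 = 0
Position 4: 1 × 8^4 = 4096
Position 5: 1 × 8^5 = 32768
Sum = 6 + 40 + 384 + 0 + 4096 + 32768
= 37294


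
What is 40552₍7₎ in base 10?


Positional values (base 7):
  2 × 7^0 = 2 × 1 = 2
  5 × 7^1 = 5 × 7 = 35
  5 × 7^2 = 5 × 49 = 245
  0 × 7^3 = 0 × 343 = 0
  4 × 7^4 = 4 × 2401 = 9604
Sum = 2 + 35 + 245 + 0 + 9604
= 9886


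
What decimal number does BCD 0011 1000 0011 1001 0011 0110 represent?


Each 4-bit group → digit:
  0011 → 3
  1000 → 8
  0011 → 3
  1001 → 9
  0011 → 3
  0110 → 6
= 383936


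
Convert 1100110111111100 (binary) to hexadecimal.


Group into 4-bit nibbles: 1100110111111100
  1100 = C
  1101 = D
  1111 = F
  1100 = C
= 0xCDFC


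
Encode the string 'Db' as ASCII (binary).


String: 'Db'  (2 characters)
Per-character ASCII lookup:
  'D': uppercase starts at 65: 'D' = 65 + 3 = 68 → 1000100
  'b': lowercase starts at 97: 'b' = 97 + 1 = 98 → 1100010
= 1000100 1100010


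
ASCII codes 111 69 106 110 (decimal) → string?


Codes (decimal): 111 69 106 110
Per-code ASCII lookup:
  111  (range 97-122: lowercase, 111 - 97 = 14) → 'o'
  69  (range 65-90: uppercase, 69 - 65 = 4) → 'E'
  106  (range 97-122: lowercase, 106 - 97 = 9) → 'j'
  110  (range 97-122: lowercase, 110 - 97 = 13) → 'n'
= 'oEjn'


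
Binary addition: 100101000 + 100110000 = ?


Align and add column by column (LSB to MSB, carry propagating):
  0100101000
+ 0100110000
  ----------
  col 0: 0 + 0 + 0 (carry in) = 0 → bit 0, carry out 0
  col 1: 0 + 0 + 0 (carry in) = 0 → bit 0, carry out 0
  col 2: 0 + 0 + 0 (carry in) = 0 → bit 0, carry out 0
  col 3: 1 + 0 + 0 (carry in) = 1 → bit 1, carry out 0
  col 4: 0 + 1 + 0 (carry in) = 1 → bit 1, carry out 0
  col 5: 1 + 1 + 0 (carry in) = 2 → bit 0, carry out 1
  col 6: 0 + 0 + 1 (carry in) = 1 → bit 1, carry out 0
  col 7: 0 + 0 + 0 (carry in) = 0 → bit 0, carry out 0
  col 8: 1 + 1 + 0 (carry in) = 2 → bit 0, carry out 1
  col 9: 0 + 0 + 1 (carry in) = 1 → bit 1, carry out 0
Reading bits MSB→LSB: 1001011000
Strip leading zeros: 1001011000
= 1001011000


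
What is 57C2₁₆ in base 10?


Positional values:
Position 0: 2 × 16^0 = 2 × 1 = 2
Position 1: C × 16^1 = 12 × 16 = 192
Position 2: 7 × 16^2 = 7 × 256 = 1792
Position 3: 5 × 16^3 = 5 × 4096 = 20480
Sum = 2 + 192 + 1792 + 20480
= 22466


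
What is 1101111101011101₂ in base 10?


Positional values:
Bit 0: 1 × 2^0 = 1
Bit 2: 1 × 2^2 = 4
Bit 3: 1 × 2^3 = 8
Bit 4: 1 × 2^4 = 16
Bit 6: 1 × 2^6 = 64
Bit 8: 1 × 2^8 = 256
Bit 9: 1 × 2^9 = 512
Bit 10: 1 × 2^10 = 1024
Bit 11: 1 × 2^11 = 2048
Bit 12: 1 × 2^12 = 4096
Bit 14: 1 × 2^14 = 16384
Bit 15: 1 × 2^15 = 32768
Sum = 1 + 4 + 8 + 16 + 64 + 256 + 512 + 1024 + 2048 + 4096 + 16384 + 32768
= 57181


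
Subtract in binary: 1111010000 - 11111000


Align and subtract column by column (LSB to MSB, borrowing when needed):
  1111010000
- 0011111000
  ----------
  col 0: (0 - 0 borrow-in) - 0 → 0 - 0 = 0, borrow out 0
  col 1: (0 - 0 borrow-in) - 0 → 0 - 0 = 0, borrow out 0
  col 2: (0 - 0 borrow-in) - 0 → 0 - 0 = 0, borrow out 0
  col 3: (0 - 0 borrow-in) - 1 → borrow from next column: (0+2) - 1 = 1, borrow out 1
  col 4: (1 - 1 borrow-in) - 1 → borrow from next column: (0+2) - 1 = 1, borrow out 1
  col 5: (0 - 1 borrow-in) - 1 → borrow from next column: (-1+2) - 1 = 0, borrow out 1
  col 6: (1 - 1 borrow-in) - 1 → borrow from next column: (0+2) - 1 = 1, borrow out 1
  col 7: (1 - 1 borrow-in) - 1 → borrow from next column: (0+2) - 1 = 1, borrow out 1
  col 8: (1 - 1 borrow-in) - 0 → 0 - 0 = 0, borrow out 0
  col 9: (1 - 0 borrow-in) - 0 → 1 - 0 = 1, borrow out 0
Reading bits MSB→LSB: 1011011000
Strip leading zeros: 1011011000
= 1011011000


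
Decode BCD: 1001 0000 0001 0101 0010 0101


Each 4-bit group → digit:
  1001 → 9
  0000 → 0
  0001 → 1
  0101 → 5
  0010 → 2
  0101 → 5
= 901525


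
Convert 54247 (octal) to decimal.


Positional values:
Position 0: 7 × 8^0 = 7
Position 1: 4 × 8^1 = 32
Position 2: 2 × 8^2 = 128
Position 3: 4 × 8^3 = 2048
Position 4: 5 × 8^4 = 20480
Sum = 7 + 32 + 128 + 2048 + 20480
= 22695


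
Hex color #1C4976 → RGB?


Hex: #1C4976
R = 1C₁₆ = 28
G = 49₁₆ = 73
B = 76₁₆ = 118
= RGB(28, 73, 118)


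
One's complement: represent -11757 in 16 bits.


Original: 0010110111101101
Invert all bits:
  bit 0: 0 → 1
  bit 1: 0 → 1
  bit 2: 1 → 0
  bit 3: 0 → 1
  bit 4: 1 → 0
  bit 5: 1 → 0
  bit 6: 0 → 1
  bit 7: 1 → 0
  bit 8: 1 → 0
  bit 9: 1 → 0
  bit 10: 1 → 0
  bit 11: 0 → 1
  bit 12: 1 → 0
  bit 13: 1 → 0
  bit 14: 0 → 1
  bit 15: 1 → 0
= 1101001000010010


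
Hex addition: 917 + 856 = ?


Align and add column by column (LSB to MSB, each column mod 16 with carry):
  0917
+ 0856
  ----
  col 0: 7(7) + 6(6) + 0 (carry in) = 13 → D(13), carry out 0
  col 1: 1(1) + 5(5) + 0 (carry in) = 6 → 6(6), carry out 0
  col 2: 9(9) + 8(8) + 0 (carry in) = 17 → 1(1), carry out 1
  col 3: 0(0) + 0(0) + 1 (carry in) = 1 → 1(1), carry out 0
Reading digits MSB→LSB: 116D
Strip leading zeros: 116D
= 0x116D


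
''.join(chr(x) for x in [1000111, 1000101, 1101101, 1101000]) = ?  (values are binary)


Codes (binary): 1000111 1000101 1101101 1101000
Per-code ASCII lookup:
  1000111 = 71  (range 65-90: uppercase, 71 - 65 = 6) → 'G'
  1000101 = 69  (range 65-90: uppercase, 69 - 65 = 4) → 'E'
  1101101 = 109  (range 97-122: lowercase, 109 - 97 = 12) → 'm'
  1101000 = 104  (range 97-122: lowercase, 104 - 97 = 7) → 'h'
= 'GEmh'


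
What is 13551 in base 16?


Divide by 16 repeatedly:
13551 ÷ 16 = 846 remainder 15 (F)
846 ÷ 16 = 52 remainder 14 (E)
52 ÷ 16 = 3 remainder 4 (4)
3 ÷ 16 = 0 remainder 3 (3)
Reading remainders bottom-up:
= 0x34EF


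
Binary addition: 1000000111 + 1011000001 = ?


Align and add column by column (LSB to MSB, carry propagating):
  01000000111
+ 01011000001
  -----------
  col 0: 1 + 1 + 0 (carry in) = 2 → bit 0, carry out 1
  col 1: 1 + 0 + 1 (carry in) = 2 → bit 0, carry out 1
  col 2: 1 + 0 + 1 (carry in) = 2 → bit 0, carry out 1
  col 3: 0 + 0 + 1 (carry in) = 1 → bit 1, carry out 0
  col 4: 0 + 0 + 0 (carry in) = 0 → bit 0, carry out 0
  col 5: 0 + 0 + 0 (carry in) = 0 → bit 0, carry out 0
  col 6: 0 + 1 + 0 (carry in) = 1 → bit 1, carry out 0
  col 7: 0 + 1 + 0 (carry in) = 1 → bit 1, carry out 0
  col 8: 0 + 0 + 0 (carry in) = 0 → bit 0, carry out 0
  col 9: 1 + 1 + 0 (carry in) = 2 → bit 0, carry out 1
  col 10: 0 + 0 + 1 (carry in) = 1 → bit 1, carry out 0
Reading bits MSB→LSB: 10011001000
Strip leading zeros: 10011001000
= 10011001000


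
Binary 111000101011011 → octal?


Group into 3-bit groups: 111000101011011
  111 = 7
  000 = 0
  101 = 5
  011 = 3
  011 = 3
= 0o70533


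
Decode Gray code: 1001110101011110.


Gray code: 1001110101011110
MSB stays the same: 1
Each subsequent bit = prev_binary XOR current_gray:
  B[1] = 1 XOR 0 = 1
  B[2] = 1 XOR 0 = 1
  B[3] = 1 XOR 1 = 0
  B[4] = 0 XOR 1 = 1
  B[5] = 1 XOR 1 = 0
  B[6] = 0 XOR 0 = 0
  B[7] = 0 XOR 1 = 1
  B[8] = 1 XOR 0 = 1
  B[9] = 1 XOR 1 = 0
  B[10] = 0 XOR 0 = 0
  B[11] = 0 XOR 1 = 1
  B[12] = 1 XOR 1 = 0
  B[13] = 0 XOR 1 = 1
  B[14] = 1 XOR 1 = 0
  B[15] = 0 XOR 0 = 0
= 1110100110010100 (59796 decimal)


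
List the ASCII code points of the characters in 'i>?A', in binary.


String: 'i>?A'  (4 characters)
Per-character ASCII lookup:
  'i': lowercase starts at 97: 'i' = 97 + 8 = 105 → 1101001
  '>': special character: '>' = 62 → 111110
  '?': special character: '?' = 63 → 111111
  'A': uppercase starts at 65: 'A' = 65 + 0 = 65 → 1000001
= 1101001 111110 111111 1000001


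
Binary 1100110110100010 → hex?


Group into 4-bit nibbles: 1100110110100010
  1100 = C
  1101 = D
  1010 = A
  0010 = 2
= 0xCDA2


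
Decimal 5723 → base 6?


Divide by 6 repeatedly:
5723 ÷ 6 = 953 remainder 5
953 ÷ 6 = 158 remainder 5
158 ÷ 6 = 26 remainder 2
26 ÷ 6 = 4 remainder 2
4 ÷ 6 = 0 remainder 4
Reading remainders bottom-up:
= 42255


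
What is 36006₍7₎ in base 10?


Positional values (base 7):
  6 × 7^0 = 6 × 1 = 6
  0 × 7^1 = 0 × 7 = 0
  0 × 7^2 = 0 × 49 = 0
  6 × 7^3 = 6 × 343 = 2058
  3 × 7^4 = 3 × 2401 = 7203
Sum = 6 + 0 + 0 + 2058 + 7203
= 9267


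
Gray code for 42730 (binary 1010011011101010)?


Binary: 1010011011101010
Gray code: G = B XOR (B >> 1)
B >> 1 = 0101001101110101
1010011011101010 XOR 0101001101110101:
  1 XOR 0 = 1
  0 XOR 1 = 1
  1 XOR 0 = 1
  0 XOR 1 = 1
  0 XOR 0 = 0
  1 XOR 0 = 1
  1 XOR 1 = 0
  0 XOR 1 = 1
  1 XOR 0 = 1
  1 XOR 1 = 0
  1 XOR 1 = 0
  0 XOR 1 = 1
  1 XOR 0 = 1
  0 XOR 1 = 1
  1 XOR 0 = 1
  0 XOR 1 = 1
= 1111010110011111


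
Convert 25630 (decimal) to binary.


Divide by 2 repeatedly:
25630 ÷ 2 = 12815 remainder 0
12815 ÷ 2 = 6407 remainder 1
6407 ÷ 2 = 3203 remainder 1
3203 ÷ 2 = 1601 remainder 1
1601 ÷ 2 = 800 remainder 1
800 ÷ 2 = 400 remainder 0
400 ÷ 2 = 200 remainder 0
200 ÷ 2 = 100 remainder 0
100 ÷ 2 = 50 remainder 0
50 ÷ 2 = 25 remainder 0
25 ÷ 2 = 12 remainder 1
12 ÷ 2 = 6 remainder 0
6 ÷ 2 = 3 remainder 0
3 ÷ 2 = 1 remainder 1
1 ÷ 2 = 0 remainder 1
Reading remainders bottom-up:
= 110010000011110


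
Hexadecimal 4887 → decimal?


Positional values:
Position 0: 7 × 16^0 = 7 × 1 = 7
Position 1: 8 × 16^1 = 8 × 16 = 128
Position 2: 8 × 16^2 = 8 × 256 = 2048
Position 3: 4 × 16^3 = 4 × 4096 = 16384
Sum = 7 + 128 + 2048 + 16384
= 18567


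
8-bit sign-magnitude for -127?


Sign bit: 1 (negative)
Magnitude: 127 = 1111111
= 11111111


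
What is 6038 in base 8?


Divide by 8 repeatedly:
6038 ÷ 8 = 754 remainder 6
754 ÷ 8 = 94 remainder 2
94 ÷ 8 = 11 remainder 6
11 ÷ 8 = 1 remainder 3
1 ÷ 8 = 0 remainder 1
Reading remainders bottom-up:
= 0o13626


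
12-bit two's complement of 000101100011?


Original: 000101100011
Step 1 - Invert all bits: 111010011100
Step 2 - Add 1: 111010011100 + 1
= 111010011101 (represents -355)


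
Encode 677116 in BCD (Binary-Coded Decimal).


Each digit → 4-bit binary:
  6 → 0110
  7 → 0111
  7 → 0111
  1 → 0001
  1 → 0001
  6 → 0110
= 0110 0111 0111 0001 0001 0110


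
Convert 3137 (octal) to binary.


Each octal digit → 3 binary bits:
  3 = 011
  1 = 001
  3 = 011
  7 = 111
Concatenate: 011 001 011 111
= 011001011111


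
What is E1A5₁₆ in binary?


Each hex digit → 4 binary bits:
  E = 1110
  1 = 0001
  A = 1010
  5 = 0101
Concatenate: 1110 0001 1010 0101
= 1110000110100101


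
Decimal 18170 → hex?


Divide by 16 repeatedly:
18170 ÷ 16 = 1135 remainder 10 (A)
1135 ÷ 16 = 70 remainder 15 (F)
70 ÷ 16 = 4 remainder 6 (6)
4 ÷ 16 = 0 remainder 4 (4)
Reading remainders bottom-up:
= 0x46FA


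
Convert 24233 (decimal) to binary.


Divide by 2 repeatedly:
24233 ÷ 2 = 12116 remainder 1
12116 ÷ 2 = 6058 remainder 0
6058 ÷ 2 = 3029 remainder 0
3029 ÷ 2 = 1514 remainder 1
1514 ÷ 2 = 757 remainder 0
757 ÷ 2 = 378 remainder 1
378 ÷ 2 = 189 remainder 0
189 ÷ 2 = 94 remainder 1
94 ÷ 2 = 47 remainder 0
47 ÷ 2 = 23 remainder 1
23 ÷ 2 = 11 remainder 1
11 ÷ 2 = 5 remainder 1
5 ÷ 2 = 2 remainder 1
2 ÷ 2 = 1 remainder 0
1 ÷ 2 = 0 remainder 1
Reading remainders bottom-up:
= 101111010101001


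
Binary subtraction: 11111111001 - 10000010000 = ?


Align and subtract column by column (LSB to MSB, borrowing when needed):
  11111111001
- 10000010000
  -----------
  col 0: (1 - 0 borrow-in) - 0 → 1 - 0 = 1, borrow out 0
  col 1: (0 - 0 borrow-in) - 0 → 0 - 0 = 0, borrow out 0
  col 2: (0 - 0 borrow-in) - 0 → 0 - 0 = 0, borrow out 0
  col 3: (1 - 0 borrow-in) - 0 → 1 - 0 = 1, borrow out 0
  col 4: (1 - 0 borrow-in) - 1 → 1 - 1 = 0, borrow out 0
  col 5: (1 - 0 borrow-in) - 0 → 1 - 0 = 1, borrow out 0
  col 6: (1 - 0 borrow-in) - 0 → 1 - 0 = 1, borrow out 0
  col 7: (1 - 0 borrow-in) - 0 → 1 - 0 = 1, borrow out 0
  col 8: (1 - 0 borrow-in) - 0 → 1 - 0 = 1, borrow out 0
  col 9: (1 - 0 borrow-in) - 0 → 1 - 0 = 1, borrow out 0
  col 10: (1 - 0 borrow-in) - 1 → 1 - 1 = 0, borrow out 0
Reading bits MSB→LSB: 01111101001
Strip leading zeros: 1111101001
= 1111101001


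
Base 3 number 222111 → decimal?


Positional values (base 3):
  1 × 3^0 = 1 × 1 = 1
  1 × 3^1 = 1 × 3 = 3
  1 × 3^2 = 1 × 9 = 9
  2 × 3^3 = 2 × 27 = 54
  2 × 3^4 = 2 × 81 = 162
  2 × 3^5 = 2 × 243 = 486
Sum = 1 + 3 + 9 + 54 + 162 + 486
= 715


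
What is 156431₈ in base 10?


Positional values:
Position 0: 1 × 8^0 = 1
Position 1: 3 × 8^1 = 24
Position 2: 4 × 8^2 = 256
Position 3: 6 × 8^3 = 3072
Position 4: 5 × 8^4 = 20480
Position 5: 1 × 8^5 = 32768
Sum = 1 + 24 + 256 + 3072 + 20480 + 32768
= 56601


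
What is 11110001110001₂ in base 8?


Group into 3-bit groups: 011110001110001
  011 = 3
  110 = 6
  001 = 1
  110 = 6
  001 = 1
= 0o36161


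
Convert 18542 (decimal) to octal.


Divide by 8 repeatedly:
18542 ÷ 8 = 2317 remainder 6
2317 ÷ 8 = 289 remainder 5
289 ÷ 8 = 36 remainder 1
36 ÷ 8 = 4 remainder 4
4 ÷ 8 = 0 remainder 4
Reading remainders bottom-up:
= 0o44156


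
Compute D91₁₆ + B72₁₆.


Align and add column by column (LSB to MSB, each column mod 16 with carry):
  0D91
+ 0B72
  ----
  col 0: 1(1) + 2(2) + 0 (carry in) = 3 → 3(3), carry out 0
  col 1: 9(9) + 7(7) + 0 (carry in) = 16 → 0(0), carry out 1
  col 2: D(13) + B(11) + 1 (carry in) = 25 → 9(9), carry out 1
  col 3: 0(0) + 0(0) + 1 (carry in) = 1 → 1(1), carry out 0
Reading digits MSB→LSB: 1903
Strip leading zeros: 1903
= 0x1903


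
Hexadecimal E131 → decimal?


Positional values:
Position 0: 1 × 16^0 = 1 × 1 = 1
Position 1: 3 × 16^1 = 3 × 16 = 48
Position 2: 1 × 16^2 = 1 × 256 = 256
Position 3: E × 16^3 = 14 × 4096 = 57344
Sum = 1 + 48 + 256 + 57344
= 57649


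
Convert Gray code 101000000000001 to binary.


Gray code: 101000000000001
MSB stays the same: 1
Each subsequent bit = prev_binary XOR current_gray:
  B[1] = 1 XOR 0 = 1
  B[2] = 1 XOR 1 = 0
  B[3] = 0 XOR 0 = 0
  B[4] = 0 XOR 0 = 0
  B[5] = 0 XOR 0 = 0
  B[6] = 0 XOR 0 = 0
  B[7] = 0 XOR 0 = 0
  B[8] = 0 XOR 0 = 0
  B[9] = 0 XOR 0 = 0
  B[10] = 0 XOR 0 = 0
  B[11] = 0 XOR 0 = 0
  B[12] = 0 XOR 0 = 0
  B[13] = 0 XOR 0 = 0
  B[14] = 0 XOR 1 = 1
= 110000000000001 (24577 decimal)


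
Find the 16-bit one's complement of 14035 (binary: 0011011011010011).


Original: 0011011011010011
Invert all bits:
  bit 0: 0 → 1
  bit 1: 0 → 1
  bit 2: 1 → 0
  bit 3: 1 → 0
  bit 4: 0 → 1
  bit 5: 1 → 0
  bit 6: 1 → 0
  bit 7: 0 → 1
  bit 8: 1 → 0
  bit 9: 1 → 0
  bit 10: 0 → 1
  bit 11: 1 → 0
  bit 12: 0 → 1
  bit 13: 0 → 1
  bit 14: 1 → 0
  bit 15: 1 → 0
= 1100100100101100


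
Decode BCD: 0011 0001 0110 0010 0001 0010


Each 4-bit group → digit:
  0011 → 3
  0001 → 1
  0110 → 6
  0010 → 2
  0001 → 1
  0010 → 2
= 316212


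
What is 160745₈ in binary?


Each octal digit → 3 binary bits:
  1 = 001
  6 = 110
  0 = 000
  7 = 111
  4 = 100
  5 = 101
Concatenate: 001 110 000 111 100 101
= 001110000111100101


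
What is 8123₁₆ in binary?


Each hex digit → 4 binary bits:
  8 = 1000
  1 = 0001
  2 = 0010
  3 = 0011
Concatenate: 1000 0001 0010 0011
= 1000000100100011


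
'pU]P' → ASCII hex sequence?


String: 'pU]P'  (4 characters)
Per-character ASCII lookup:
  'p': lowercase starts at 97: 'p' = 97 + 15 = 112 → 0x70
  'U': uppercase starts at 65: 'U' = 65 + 20 = 85 → 0x55
  ']': special character: ']' = 93 → 0x5D
  'P': uppercase starts at 65: 'P' = 65 + 15 = 80 → 0x50
= 0x70 0x55 0x5D 0x50


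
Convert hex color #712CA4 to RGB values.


Hex: #712CA4
R = 71₁₆ = 113
G = 2C₁₆ = 44
B = A4₁₆ = 164
= RGB(113, 44, 164)


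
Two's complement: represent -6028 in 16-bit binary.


Original: 0001011110001100
Step 1 - Invert all bits: 1110100001110011
Step 2 - Add 1: 1110100001110011 + 1
= 1110100001110100 (represents -6028)


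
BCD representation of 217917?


Each digit → 4-bit binary:
  2 → 0010
  1 → 0001
  7 → 0111
  9 → 1001
  1 → 0001
  7 → 0111
= 0010 0001 0111 1001 0001 0111


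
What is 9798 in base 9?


Divide by 9 repeatedly:
9798 ÷ 9 = 1088 remainder 6
1088 ÷ 9 = 120 remainder 8
120 ÷ 9 = 13 remainder 3
13 ÷ 9 = 1 remainder 4
1 ÷ 9 = 0 remainder 1
Reading remainders bottom-up:
= 14386


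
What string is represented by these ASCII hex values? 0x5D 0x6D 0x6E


Codes (hex): 0x5D 0x6D 0x6E
Per-code ASCII lookup:
  0x5D = 93  (special character) → ']'
  0x6D = 109  (range 97-122: lowercase, 109 - 97 = 12) → 'm'
  0x6E = 110  (range 97-122: lowercase, 110 - 97 = 13) → 'n'
= ']mn'


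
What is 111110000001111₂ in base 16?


Group into 4-bit nibbles: 0111110000001111
  0111 = 7
  1100 = C
  0000 = 0
  1111 = F
= 0x7C0F


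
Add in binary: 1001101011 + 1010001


Align and add column by column (LSB to MSB, carry propagating):
  01001101011
+ 00001010001
  -----------
  col 0: 1 + 1 + 0 (carry in) = 2 → bit 0, carry out 1
  col 1: 1 + 0 + 1 (carry in) = 2 → bit 0, carry out 1
  col 2: 0 + 0 + 1 (carry in) = 1 → bit 1, carry out 0
  col 3: 1 + 0 + 0 (carry in) = 1 → bit 1, carry out 0
  col 4: 0 + 1 + 0 (carry in) = 1 → bit 1, carry out 0
  col 5: 1 + 0 + 0 (carry in) = 1 → bit 1, carry out 0
  col 6: 1 + 1 + 0 (carry in) = 2 → bit 0, carry out 1
  col 7: 0 + 0 + 1 (carry in) = 1 → bit 1, carry out 0
  col 8: 0 + 0 + 0 (carry in) = 0 → bit 0, carry out 0
  col 9: 1 + 0 + 0 (carry in) = 1 → bit 1, carry out 0
  col 10: 0 + 0 + 0 (carry in) = 0 → bit 0, carry out 0
Reading bits MSB→LSB: 01010111100
Strip leading zeros: 1010111100
= 1010111100


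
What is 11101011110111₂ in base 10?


Positional values:
Bit 0: 1 × 2^0 = 1
Bit 1: 1 × 2^1 = 2
Bit 2: 1 × 2^2 = 4
Bit 4: 1 × 2^4 = 16
Bit 5: 1 × 2^5 = 32
Bit 6: 1 × 2^6 = 64
Bit 7: 1 × 2^7 = 128
Bit 9: 1 × 2^9 = 512
Bit 11: 1 × 2^11 = 2048
Bit 12: 1 × 2^12 = 4096
Bit 13: 1 × 2^13 = 8192
Sum = 1 + 2 + 4 + 16 + 32 + 64 + 128 + 512 + 2048 + 4096 + 8192
= 15095


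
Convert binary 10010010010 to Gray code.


Binary: 10010010010
Gray code: G = B XOR (B >> 1)
B >> 1 = 01001001001
10010010010 XOR 01001001001:
  1 XOR 0 = 1
  0 XOR 1 = 1
  0 XOR 0 = 0
  1 XOR 0 = 1
  0 XOR 1 = 1
  0 XOR 0 = 0
  1 XOR 0 = 1
  0 XOR 1 = 1
  0 XOR 0 = 0
  1 XOR 0 = 1
  0 XOR 1 = 1
= 11011011011


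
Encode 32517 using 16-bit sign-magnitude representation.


Sign bit: 0 (positive)
Magnitude: 32517 = 111111100000101
= 0111111100000101


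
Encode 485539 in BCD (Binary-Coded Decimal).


Each digit → 4-bit binary:
  4 → 0100
  8 → 1000
  5 → 0101
  5 → 0101
  3 → 0011
  9 → 1001
= 0100 1000 0101 0101 0011 1001


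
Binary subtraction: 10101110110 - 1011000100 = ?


Align and subtract column by column (LSB to MSB, borrowing when needed):
  10101110110
- 01011000100
  -----------
  col 0: (0 - 0 borrow-in) - 0 → 0 - 0 = 0, borrow out 0
  col 1: (1 - 0 borrow-in) - 0 → 1 - 0 = 1, borrow out 0
  col 2: (1 - 0 borrow-in) - 1 → 1 - 1 = 0, borrow out 0
  col 3: (0 - 0 borrow-in) - 0 → 0 - 0 = 0, borrow out 0
  col 4: (1 - 0 borrow-in) - 0 → 1 - 0 = 1, borrow out 0
  col 5: (1 - 0 borrow-in) - 0 → 1 - 0 = 1, borrow out 0
  col 6: (1 - 0 borrow-in) - 1 → 1 - 1 = 0, borrow out 0
  col 7: (0 - 0 borrow-in) - 1 → borrow from next column: (0+2) - 1 = 1, borrow out 1
  col 8: (1 - 1 borrow-in) - 0 → 0 - 0 = 0, borrow out 0
  col 9: (0 - 0 borrow-in) - 1 → borrow from next column: (0+2) - 1 = 1, borrow out 1
  col 10: (1 - 1 borrow-in) - 0 → 0 - 0 = 0, borrow out 0
Reading bits MSB→LSB: 01010110010
Strip leading zeros: 1010110010
= 1010110010


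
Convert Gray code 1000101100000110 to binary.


Gray code: 1000101100000110
MSB stays the same: 1
Each subsequent bit = prev_binary XOR current_gray:
  B[1] = 1 XOR 0 = 1
  B[2] = 1 XOR 0 = 1
  B[3] = 1 XOR 0 = 1
  B[4] = 1 XOR 1 = 0
  B[5] = 0 XOR 0 = 0
  B[6] = 0 XOR 1 = 1
  B[7] = 1 XOR 1 = 0
  B[8] = 0 XOR 0 = 0
  B[9] = 0 XOR 0 = 0
  B[10] = 0 XOR 0 = 0
  B[11] = 0 XOR 0 = 0
  B[12] = 0 XOR 0 = 0
  B[13] = 0 XOR 1 = 1
  B[14] = 1 XOR 1 = 0
  B[15] = 0 XOR 0 = 0
= 1111001000000100 (61956 decimal)
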